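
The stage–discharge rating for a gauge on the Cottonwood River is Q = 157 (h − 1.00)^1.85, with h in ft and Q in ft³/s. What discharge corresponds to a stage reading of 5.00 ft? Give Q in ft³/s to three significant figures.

2040 ft³/s

Q = 157 × (5.00 − 1.00)^1.85 = 157 × 4^1.85 = 2040 ft³/s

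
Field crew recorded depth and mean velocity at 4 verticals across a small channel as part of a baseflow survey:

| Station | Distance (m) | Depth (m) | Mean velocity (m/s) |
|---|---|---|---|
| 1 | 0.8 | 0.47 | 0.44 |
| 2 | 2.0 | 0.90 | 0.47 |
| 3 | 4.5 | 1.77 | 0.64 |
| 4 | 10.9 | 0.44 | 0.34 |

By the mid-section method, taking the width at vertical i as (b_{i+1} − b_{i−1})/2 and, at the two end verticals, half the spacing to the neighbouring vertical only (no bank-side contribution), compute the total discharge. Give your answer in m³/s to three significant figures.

w_1 = (2.0 − 0.8)/2 = 0.6 m; q_1 = 0.44 × 0.47 × 0.6 = 0.1241 m³/s
w_2 = (4.5 − 0.8)/2 = 1.85 m; q_2 = 0.47 × 0.90 × 1.85 = 0.7826 m³/s
w_3 = (10.9 − 2.0)/2 = 4.45 m; q_3 = 0.64 × 1.77 × 4.45 = 5.041 m³/s
w_4 = (10.9 − 4.5)/2 = 3.2 m; q_4 = 0.34 × 0.44 × 3.2 = 0.4787 m³/s
Q = Σ qᵢ = 6.426 m³/s

6.43 m³/s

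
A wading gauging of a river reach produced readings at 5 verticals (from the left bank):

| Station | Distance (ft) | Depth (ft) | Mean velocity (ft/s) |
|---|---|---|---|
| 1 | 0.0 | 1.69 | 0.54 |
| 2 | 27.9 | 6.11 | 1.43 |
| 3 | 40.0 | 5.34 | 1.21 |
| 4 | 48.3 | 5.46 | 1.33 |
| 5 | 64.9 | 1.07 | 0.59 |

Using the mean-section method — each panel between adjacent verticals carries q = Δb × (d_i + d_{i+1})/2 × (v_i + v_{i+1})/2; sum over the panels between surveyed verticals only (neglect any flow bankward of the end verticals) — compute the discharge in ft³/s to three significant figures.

308 ft³/s

Panel 1-2: Δb = 27.9 ft, d̄ = (1.69+6.11)/2 = 3.9, v̄ = (0.54+1.43)/2 = 0.985 → q = 27.9×3.9×0.985 = 107.2 ft³/s
Panel 2-3: Δb = 12.1 ft, d̄ = (6.11+5.34)/2 = 5.725, v̄ = (1.43+1.21)/2 = 1.32 → q = 12.1×5.725×1.32 = 91.44 ft³/s
Panel 3-4: Δb = 8.3 ft, d̄ = (5.34+5.46)/2 = 5.4, v̄ = (1.21+1.33)/2 = 1.27 → q = 8.3×5.4×1.27 = 56.92 ft³/s
Panel 4-5: Δb = 16.6 ft, d̄ = (5.46+1.07)/2 = 3.265, v̄ = (1.33+0.59)/2 = 0.96 → q = 16.6×3.265×0.96 = 52.03 ft³/s
Q = Σ q = 307.6 ft³/s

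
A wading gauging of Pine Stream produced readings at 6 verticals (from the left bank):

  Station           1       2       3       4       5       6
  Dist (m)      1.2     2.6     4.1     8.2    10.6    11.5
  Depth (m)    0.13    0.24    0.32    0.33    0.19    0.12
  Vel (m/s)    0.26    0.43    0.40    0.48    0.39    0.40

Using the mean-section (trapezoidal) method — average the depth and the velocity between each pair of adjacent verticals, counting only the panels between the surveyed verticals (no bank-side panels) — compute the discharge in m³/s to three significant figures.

1.18 m³/s

Panel 1-2: Δb = 1.4 m, d̄ = (0.13+0.24)/2 = 0.185, v̄ = (0.26+0.43)/2 = 0.345 → q = 1.4×0.185×0.345 = 0.08936 m³/s
Panel 2-3: Δb = 1.5 m, d̄ = (0.24+0.32)/2 = 0.28, v̄ = (0.43+0.40)/2 = 0.415 → q = 1.5×0.28×0.415 = 0.1743 m³/s
Panel 3-4: Δb = 4.1 m, d̄ = (0.32+0.33)/2 = 0.325, v̄ = (0.40+0.48)/2 = 0.44 → q = 4.1×0.325×0.44 = 0.5863 m³/s
Panel 4-5: Δb = 2.4 m, d̄ = (0.33+0.19)/2 = 0.26, v̄ = (0.48+0.39)/2 = 0.435 → q = 2.4×0.26×0.435 = 0.2714 m³/s
Panel 5-6: Δb = 0.9 m, d̄ = (0.19+0.12)/2 = 0.155, v̄ = (0.39+0.40)/2 = 0.395 → q = 0.9×0.155×0.395 = 0.05510 m³/s
Q = Σ q = 1.176 m³/s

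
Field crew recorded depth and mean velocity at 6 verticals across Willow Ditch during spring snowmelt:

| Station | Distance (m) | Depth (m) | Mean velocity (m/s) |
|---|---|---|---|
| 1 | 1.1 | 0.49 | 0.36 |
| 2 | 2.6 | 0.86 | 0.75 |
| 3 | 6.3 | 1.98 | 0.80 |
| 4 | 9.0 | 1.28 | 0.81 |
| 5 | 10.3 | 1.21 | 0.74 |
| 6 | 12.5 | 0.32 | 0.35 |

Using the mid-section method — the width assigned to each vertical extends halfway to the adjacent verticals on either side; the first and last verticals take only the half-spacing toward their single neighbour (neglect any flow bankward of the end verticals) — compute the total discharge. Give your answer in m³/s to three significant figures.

w_1 = (2.6 − 1.1)/2 = 0.75 m; q_1 = 0.36 × 0.49 × 0.75 = 0.1323 m³/s
w_2 = (6.3 − 1.1)/2 = 2.6 m; q_2 = 0.75 × 0.86 × 2.6 = 1.677 m³/s
w_3 = (9.0 − 2.6)/2 = 3.2 m; q_3 = 0.80 × 1.98 × 3.2 = 5.069 m³/s
w_4 = (10.3 − 6.3)/2 = 2 m; q_4 = 0.81 × 1.28 × 2 = 2.074 m³/s
w_5 = (12.5 − 9.0)/2 = 1.75 m; q_5 = 0.74 × 1.21 × 1.75 = 1.567 m³/s
w_6 = (12.5 − 10.3)/2 = 1.1 m; q_6 = 0.35 × 0.32 × 1.1 = 0.1232 m³/s
Q = Σ qᵢ = 10.64 m³/s

10.6 m³/s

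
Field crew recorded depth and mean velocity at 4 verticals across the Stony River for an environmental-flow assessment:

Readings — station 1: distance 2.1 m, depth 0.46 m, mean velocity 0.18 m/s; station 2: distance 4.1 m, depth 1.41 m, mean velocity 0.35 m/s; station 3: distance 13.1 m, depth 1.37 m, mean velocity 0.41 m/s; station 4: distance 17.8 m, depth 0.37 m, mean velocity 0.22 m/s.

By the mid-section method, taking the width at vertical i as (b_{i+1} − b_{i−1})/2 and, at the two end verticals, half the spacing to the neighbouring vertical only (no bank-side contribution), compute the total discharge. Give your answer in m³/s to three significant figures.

w_1 = (4.1 − 2.1)/2 = 1 m; q_1 = 0.18 × 0.46 × 1 = 0.08280 m³/s
w_2 = (13.1 − 2.1)/2 = 5.5 m; q_2 = 0.35 × 1.41 × 5.5 = 2.714 m³/s
w_3 = (17.8 − 4.1)/2 = 6.85 m; q_3 = 0.41 × 1.37 × 6.85 = 3.848 m³/s
w_4 = (17.8 − 13.1)/2 = 2.35 m; q_4 = 0.22 × 0.37 × 2.35 = 0.1913 m³/s
Q = Σ qᵢ = 6.836 m³/s

6.84 m³/s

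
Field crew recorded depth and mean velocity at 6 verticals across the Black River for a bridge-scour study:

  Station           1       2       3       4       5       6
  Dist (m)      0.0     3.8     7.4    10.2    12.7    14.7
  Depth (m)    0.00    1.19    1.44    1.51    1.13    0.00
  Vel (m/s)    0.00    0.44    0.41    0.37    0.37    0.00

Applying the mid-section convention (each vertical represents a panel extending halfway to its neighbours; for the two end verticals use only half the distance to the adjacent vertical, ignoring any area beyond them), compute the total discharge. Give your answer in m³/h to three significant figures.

w_2 = (7.4 − 0.0)/2 = 3.7 m; q_2 = 0.44 × 1.19 × 3.7 = 1.937 m³/s
w_3 = (10.2 − 3.8)/2 = 3.2 m; q_3 = 0.41 × 1.44 × 3.2 = 1.889 m³/s
w_4 = (12.7 − 7.4)/2 = 2.65 m; q_4 = 0.37 × 1.51 × 2.65 = 1.481 m³/s
w_5 = (14.7 − 10.2)/2 = 2.25 m; q_5 = 0.37 × 1.13 × 2.25 = 0.9407 m³/s
Stations 1, 6 contribute zero (depth or velocity is 0).
Q = Σ qᵢ = 6.248 m³/s
= 6.248 × 3600 = 22490 m³/h

22500 m³/h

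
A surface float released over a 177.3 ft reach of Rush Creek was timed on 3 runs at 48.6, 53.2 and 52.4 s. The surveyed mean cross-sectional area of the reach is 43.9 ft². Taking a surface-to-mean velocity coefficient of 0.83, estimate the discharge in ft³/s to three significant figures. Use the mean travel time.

t̄ = (48.6 + 53.2 + 52.4) / 3 = 51.4 s
v_surface = L / t̄ = 177.3 / 51.4 = 3.449 ft/s
v_mean = 0.83 × 3.449 = 2.863 ft/s
Q = A × v_mean = 43.9 × 2.863 = 125.7 ft³/s

126 ft³/s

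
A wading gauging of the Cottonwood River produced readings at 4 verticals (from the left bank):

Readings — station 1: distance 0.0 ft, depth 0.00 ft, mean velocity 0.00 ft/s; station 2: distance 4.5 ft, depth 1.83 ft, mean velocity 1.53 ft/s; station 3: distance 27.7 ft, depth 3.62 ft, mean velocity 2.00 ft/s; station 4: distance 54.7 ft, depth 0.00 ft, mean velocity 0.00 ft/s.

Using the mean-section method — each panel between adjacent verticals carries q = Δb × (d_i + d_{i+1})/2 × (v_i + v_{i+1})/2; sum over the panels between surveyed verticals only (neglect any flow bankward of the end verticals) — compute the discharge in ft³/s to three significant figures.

164 ft³/s

Panel 1-2: Δb = 4.5 ft, d̄ = (0.00+1.83)/2 = 0.915, v̄ = (0.00+1.53)/2 = 0.765 → q = 4.5×0.915×0.765 = 3.150 ft³/s
Panel 2-3: Δb = 23.2 ft, d̄ = (1.83+3.62)/2 = 2.725, v̄ = (1.53+2.00)/2 = 1.765 → q = 23.2×2.725×1.765 = 111.6 ft³/s
Panel 3-4: Δb = 27 ft, d̄ = (3.62+0.00)/2 = 1.81, v̄ = (2.00+0.00)/2 = 1 → q = 27×1.81×1 = 48.87 ft³/s
Q = Σ q = 163.6 ft³/s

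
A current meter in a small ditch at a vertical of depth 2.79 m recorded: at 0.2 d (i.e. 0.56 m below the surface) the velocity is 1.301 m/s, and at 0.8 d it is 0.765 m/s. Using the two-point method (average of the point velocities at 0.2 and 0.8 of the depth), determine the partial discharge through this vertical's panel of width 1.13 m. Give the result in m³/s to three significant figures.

3.26 m³/s

v̄ = (1.301 + 0.765) / 2 = 1.033 m/s
q = v̄ × d × w = 1.033 × 2.79 × 1.13 = 3.257 m³/s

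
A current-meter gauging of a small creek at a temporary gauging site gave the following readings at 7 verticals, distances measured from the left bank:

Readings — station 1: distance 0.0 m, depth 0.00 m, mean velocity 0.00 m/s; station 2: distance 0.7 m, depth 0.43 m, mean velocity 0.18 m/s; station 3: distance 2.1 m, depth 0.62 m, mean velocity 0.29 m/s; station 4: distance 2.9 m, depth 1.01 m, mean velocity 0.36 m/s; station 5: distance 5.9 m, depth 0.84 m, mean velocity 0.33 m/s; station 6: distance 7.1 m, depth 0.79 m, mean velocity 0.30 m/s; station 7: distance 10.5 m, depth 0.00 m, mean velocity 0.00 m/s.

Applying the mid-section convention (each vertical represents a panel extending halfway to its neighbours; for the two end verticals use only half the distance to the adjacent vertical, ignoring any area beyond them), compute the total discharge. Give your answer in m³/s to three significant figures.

w_2 = (2.1 − 0.0)/2 = 1.05 m; q_2 = 0.18 × 0.43 × 1.05 = 0.08127 m³/s
w_3 = (2.9 − 0.7)/2 = 1.1 m; q_3 = 0.29 × 0.62 × 1.1 = 0.1978 m³/s
w_4 = (5.9 − 2.1)/2 = 1.9 m; q_4 = 0.36 × 1.01 × 1.9 = 0.6908 m³/s
w_5 = (7.1 − 2.9)/2 = 2.1 m; q_5 = 0.33 × 0.84 × 2.1 = 0.5821 m³/s
w_6 = (10.5 − 5.9)/2 = 2.3 m; q_6 = 0.30 × 0.79 × 2.3 = 0.5451 m³/s
Stations 1, 7 contribute zero (depth or velocity is 0).
Q = Σ qᵢ = 2.097 m³/s

2.10 m³/s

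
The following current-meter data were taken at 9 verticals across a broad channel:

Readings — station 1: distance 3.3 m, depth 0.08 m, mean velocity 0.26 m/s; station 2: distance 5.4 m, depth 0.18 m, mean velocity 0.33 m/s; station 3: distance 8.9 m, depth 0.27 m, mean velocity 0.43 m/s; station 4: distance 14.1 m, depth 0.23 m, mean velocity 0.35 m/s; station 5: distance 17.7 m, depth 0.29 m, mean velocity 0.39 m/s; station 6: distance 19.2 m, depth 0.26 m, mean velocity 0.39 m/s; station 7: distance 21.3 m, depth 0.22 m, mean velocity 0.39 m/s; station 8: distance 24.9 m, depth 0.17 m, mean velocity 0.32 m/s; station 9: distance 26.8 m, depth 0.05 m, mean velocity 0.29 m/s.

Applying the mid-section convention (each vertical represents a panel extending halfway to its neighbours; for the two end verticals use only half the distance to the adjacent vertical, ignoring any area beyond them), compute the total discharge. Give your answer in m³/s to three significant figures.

w_1 = (5.4 − 3.3)/2 = 1.05 m; q_1 = 0.26 × 0.08 × 1.05 = 0.02184 m³/s
w_2 = (8.9 − 3.3)/2 = 2.8 m; q_2 = 0.33 × 0.18 × 2.8 = 0.1663 m³/s
w_3 = (14.1 − 5.4)/2 = 4.35 m; q_3 = 0.43 × 0.27 × 4.35 = 0.5050 m³/s
w_4 = (17.7 − 8.9)/2 = 4.4 m; q_4 = 0.35 × 0.23 × 4.4 = 0.3542 m³/s
w_5 = (19.2 − 14.1)/2 = 2.55 m; q_5 = 0.39 × 0.29 × 2.55 = 0.2884 m³/s
w_6 = (21.3 − 17.7)/2 = 1.8 m; q_6 = 0.39 × 0.26 × 1.8 = 0.1825 m³/s
w_7 = (24.9 − 19.2)/2 = 2.85 m; q_7 = 0.39 × 0.22 × 2.85 = 0.2445 m³/s
w_8 = (26.8 − 21.3)/2 = 2.75 m; q_8 = 0.32 × 0.17 × 2.75 = 0.1496 m³/s
w_9 = (26.8 − 24.9)/2 = 0.95 m; q_9 = 0.29 × 0.05 × 0.95 = 0.01378 m³/s
Q = Σ qᵢ = 1.926 m³/s

1.93 m³/s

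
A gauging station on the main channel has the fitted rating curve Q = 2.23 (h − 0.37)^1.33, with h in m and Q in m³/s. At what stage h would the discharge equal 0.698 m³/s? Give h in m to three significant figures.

h − h₀ = (Q/C)^(1/b) = (0.698/2.23)^(1/1.33) = 0.4176 m
h = 0.37 + 0.4176 = 0.7876 m

0.788 m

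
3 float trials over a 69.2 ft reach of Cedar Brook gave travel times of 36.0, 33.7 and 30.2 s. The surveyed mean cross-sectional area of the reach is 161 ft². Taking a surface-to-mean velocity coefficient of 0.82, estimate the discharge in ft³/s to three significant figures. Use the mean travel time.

t̄ = (36.0 + 33.7 + 30.2) / 3 = 33.3 s
v_surface = L / t̄ = 69.2 / 33.3 = 2.078 ft/s
v_mean = 0.82 × 2.078 = 1.704 ft/s
Q = A × v_mean = 161 × 1.704 = 274.3 ft³/s

274 ft³/s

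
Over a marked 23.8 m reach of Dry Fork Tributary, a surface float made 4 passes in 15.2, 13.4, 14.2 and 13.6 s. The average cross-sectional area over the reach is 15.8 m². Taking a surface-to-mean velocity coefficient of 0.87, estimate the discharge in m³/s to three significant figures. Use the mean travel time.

23.2 m³/s

t̄ = (15.2 + 13.4 + 14.2 + 13.6) / 4 = 14.1 s
v_surface = L / t̄ = 23.8 / 14.1 = 1.688 m/s
v_mean = 0.87 × 1.688 = 1.469 m/s
Q = A × v_mean = 15.8 × 1.469 = 23.20 m³/s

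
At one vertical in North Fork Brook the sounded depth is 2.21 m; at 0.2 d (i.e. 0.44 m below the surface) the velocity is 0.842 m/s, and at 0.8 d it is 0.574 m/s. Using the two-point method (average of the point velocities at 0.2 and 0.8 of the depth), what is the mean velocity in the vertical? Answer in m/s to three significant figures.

0.708 m/s

v̄ = (0.842 + 0.574) / 2 = 0.7080 m/s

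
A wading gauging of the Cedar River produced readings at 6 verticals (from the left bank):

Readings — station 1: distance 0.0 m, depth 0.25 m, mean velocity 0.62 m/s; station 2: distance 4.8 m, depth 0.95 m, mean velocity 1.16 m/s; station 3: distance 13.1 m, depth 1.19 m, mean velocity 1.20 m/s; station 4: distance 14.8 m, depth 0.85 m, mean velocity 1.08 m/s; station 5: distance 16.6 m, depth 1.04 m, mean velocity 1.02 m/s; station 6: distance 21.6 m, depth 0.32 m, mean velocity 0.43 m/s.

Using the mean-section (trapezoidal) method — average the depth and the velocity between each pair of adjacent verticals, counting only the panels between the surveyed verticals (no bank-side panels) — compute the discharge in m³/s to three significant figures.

Panel 1-2: Δb = 4.8 m, d̄ = (0.25+0.95)/2 = 0.6, v̄ = (0.62+1.16)/2 = 0.89 → q = 4.8×0.6×0.89 = 2.563 m³/s
Panel 2-3: Δb = 8.3 m, d̄ = (0.95+1.19)/2 = 1.07, v̄ = (1.16+1.20)/2 = 1.18 → q = 8.3×1.07×1.18 = 10.48 m³/s
Panel 3-4: Δb = 1.7 m, d̄ = (1.19+0.85)/2 = 1.02, v̄ = (1.20+1.08)/2 = 1.14 → q = 1.7×1.02×1.14 = 1.977 m³/s
Panel 4-5: Δb = 1.8 m, d̄ = (0.85+1.04)/2 = 0.945, v̄ = (1.08+1.02)/2 = 1.05 → q = 1.8×0.945×1.05 = 1.786 m³/s
Panel 5-6: Δb = 5 m, d̄ = (1.04+0.32)/2 = 0.68, v̄ = (1.02+0.43)/2 = 0.725 → q = 5×0.68×0.725 = 2.465 m³/s
Q = Σ q = 19.27 m³/s

19.3 m³/s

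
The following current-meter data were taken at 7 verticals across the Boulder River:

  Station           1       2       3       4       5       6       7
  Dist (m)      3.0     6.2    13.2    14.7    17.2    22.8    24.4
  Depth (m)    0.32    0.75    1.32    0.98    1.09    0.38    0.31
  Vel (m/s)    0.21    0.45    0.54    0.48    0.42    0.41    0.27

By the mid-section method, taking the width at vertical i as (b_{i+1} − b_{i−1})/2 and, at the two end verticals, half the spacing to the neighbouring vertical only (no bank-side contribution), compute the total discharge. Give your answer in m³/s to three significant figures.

w_1 = (6.2 − 3.0)/2 = 1.6 m; q_1 = 0.21 × 0.32 × 1.6 = 0.1075 m³/s
w_2 = (13.2 − 3.0)/2 = 5.1 m; q_2 = 0.45 × 0.75 × 5.1 = 1.721 m³/s
w_3 = (14.7 − 6.2)/2 = 4.25 m; q_3 = 0.54 × 1.32 × 4.25 = 3.029 m³/s
w_4 = (17.2 − 13.2)/2 = 2 m; q_4 = 0.48 × 0.98 × 2 = 0.9408 m³/s
w_5 = (22.8 − 14.7)/2 = 4.05 m; q_5 = 0.42 × 1.09 × 4.05 = 1.854 m³/s
w_6 = (24.4 − 17.2)/2 = 3.6 m; q_6 = 0.41 × 0.38 × 3.6 = 0.5609 m³/s
w_7 = (24.4 − 22.8)/2 = 0.8 m; q_7 = 0.27 × 0.31 × 0.8 = 0.06696 m³/s
Q = Σ qᵢ = 8.281 m³/s

8.28 m³/s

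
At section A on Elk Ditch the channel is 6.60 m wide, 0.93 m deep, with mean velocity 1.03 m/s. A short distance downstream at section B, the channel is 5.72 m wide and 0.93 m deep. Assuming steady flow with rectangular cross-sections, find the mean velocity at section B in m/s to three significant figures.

Q = A₁V₁ = (6.60×0.93) × 1.03 = 6.322 m³/s
A₂ = 5.72 × 0.93 = 5.320 m²
V₂ = Q/A₂ = 6.322/5.320 = 1.188 m/s

1.19 m/s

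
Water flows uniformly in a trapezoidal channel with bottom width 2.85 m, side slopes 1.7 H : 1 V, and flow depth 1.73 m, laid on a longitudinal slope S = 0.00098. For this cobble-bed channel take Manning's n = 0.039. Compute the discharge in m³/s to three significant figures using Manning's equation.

A = (b + z·y)·y = (2.85 + 1.7×1.73)×1.73 = 10.02 m²
P = b + 2y√(1+z²) = 2.85 + 2×1.73×√(1+1.7²) = 9.674 m
R = A/P = 10.02/9.674 = 1.036 m
Q = (1/n)·A·R^(2/3)·S^(1/2) = (1/0.039) × 10.02 × 1.036^(2/3) × 0.00098^(1/2) = 8.231 m³/s

8.23 m³/s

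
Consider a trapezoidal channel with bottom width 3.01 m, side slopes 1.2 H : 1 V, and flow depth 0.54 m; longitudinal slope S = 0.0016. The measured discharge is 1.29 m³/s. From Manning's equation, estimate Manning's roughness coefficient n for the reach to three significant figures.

0.0344

A = (b + z·y)·y = (3.01 + 1.2×0.54)×0.54 = 1.975 m²
P = b + 2y√(1+z²) = 3.01 + 2×0.54×√(1+1.2²) = 4.697 m
R = A/P = 1.975/4.697 = 0.4205 m
n = (1/Q)·A·R^(2/3)·S^(1/2) = (1/1.29) × 1.975 × 0.5613 × 0.04000 = 0.03438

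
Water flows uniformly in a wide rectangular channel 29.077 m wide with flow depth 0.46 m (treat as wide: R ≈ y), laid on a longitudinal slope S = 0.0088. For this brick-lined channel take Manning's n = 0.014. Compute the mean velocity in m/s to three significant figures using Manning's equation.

A = b·y = 29.077 × 0.46 = 13.38 m²
Wide channel: R ≈ y = 0.46 m
Q = (1/n)·A·R^(2/3)·S^(1/2) = (1/0.014) × 13.38 × 0.4600^(2/3) × 0.0088^(1/2) = 53.41 m³/s
V = Q/A = 53.41/13.38 = 3.993 m/s

3.99 m/s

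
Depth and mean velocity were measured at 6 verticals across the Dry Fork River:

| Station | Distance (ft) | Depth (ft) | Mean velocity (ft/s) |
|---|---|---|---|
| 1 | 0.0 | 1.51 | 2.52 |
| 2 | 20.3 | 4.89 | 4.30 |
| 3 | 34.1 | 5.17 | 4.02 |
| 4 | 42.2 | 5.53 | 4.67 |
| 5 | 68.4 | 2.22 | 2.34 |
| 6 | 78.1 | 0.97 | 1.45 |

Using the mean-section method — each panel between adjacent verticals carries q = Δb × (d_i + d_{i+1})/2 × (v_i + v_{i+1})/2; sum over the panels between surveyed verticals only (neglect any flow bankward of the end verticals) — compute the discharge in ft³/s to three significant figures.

Panel 1-2: Δb = 20.3 ft, d̄ = (1.51+4.89)/2 = 3.2, v̄ = (2.52+4.30)/2 = 3.41 → q = 20.3×3.2×3.41 = 221.5 ft³/s
Panel 2-3: Δb = 13.8 ft, d̄ = (4.89+5.17)/2 = 5.03, v̄ = (4.30+4.02)/2 = 4.16 → q = 13.8×5.03×4.16 = 288.8 ft³/s
Panel 3-4: Δb = 8.1 ft, d̄ = (5.17+5.53)/2 = 5.35, v̄ = (4.02+4.67)/2 = 4.345 → q = 8.1×5.35×4.345 = 188.3 ft³/s
Panel 4-5: Δb = 26.2 ft, d̄ = (5.53+2.22)/2 = 3.875, v̄ = (4.67+2.34)/2 = 3.505 → q = 26.2×3.875×3.505 = 355.8 ft³/s
Panel 5-6: Δb = 9.7 ft, d̄ = (2.22+0.97)/2 = 1.595, v̄ = (2.34+1.45)/2 = 1.895 → q = 9.7×1.595×1.895 = 29.32 ft³/s
Q = Σ q = 1084 ft³/s

1080 ft³/s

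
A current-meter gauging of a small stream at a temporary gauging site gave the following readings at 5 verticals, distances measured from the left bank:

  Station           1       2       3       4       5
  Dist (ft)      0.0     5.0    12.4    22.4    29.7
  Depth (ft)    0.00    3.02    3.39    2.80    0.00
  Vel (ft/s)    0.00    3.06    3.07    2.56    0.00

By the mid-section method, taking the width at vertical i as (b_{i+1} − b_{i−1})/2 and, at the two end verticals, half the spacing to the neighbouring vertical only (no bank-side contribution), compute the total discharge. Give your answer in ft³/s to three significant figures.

210 ft³/s

w_2 = (12.4 − 0.0)/2 = 6.2 ft; q_2 = 3.06 × 3.02 × 6.2 = 57.30 ft³/s
w_3 = (22.4 − 5.0)/2 = 8.7 ft; q_3 = 3.07 × 3.39 × 8.7 = 90.54 ft³/s
w_4 = (29.7 − 12.4)/2 = 8.65 ft; q_4 = 2.56 × 2.80 × 8.65 = 62.00 ft³/s
Stations 1, 5 contribute zero (depth or velocity is 0).
Q = Σ qᵢ = 209.8 ft³/s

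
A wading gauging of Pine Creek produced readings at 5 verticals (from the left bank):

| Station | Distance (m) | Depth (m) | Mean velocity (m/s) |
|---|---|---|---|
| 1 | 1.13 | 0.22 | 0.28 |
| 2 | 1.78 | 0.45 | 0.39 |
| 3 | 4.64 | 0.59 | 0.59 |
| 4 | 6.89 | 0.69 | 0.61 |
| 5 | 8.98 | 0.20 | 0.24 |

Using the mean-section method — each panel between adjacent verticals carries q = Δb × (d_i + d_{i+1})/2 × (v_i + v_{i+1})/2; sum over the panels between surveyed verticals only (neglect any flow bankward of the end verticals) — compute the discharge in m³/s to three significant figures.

Panel 1-2: Δb = 0.65 m, d̄ = (0.22+0.45)/2 = 0.335, v̄ = (0.28+0.39)/2 = 0.335 → q = 0.65×0.335×0.335 = 0.07295 m³/s
Panel 2-3: Δb = 2.86 m, d̄ = (0.45+0.59)/2 = 0.52, v̄ = (0.39+0.59)/2 = 0.49 → q = 2.86×0.52×0.49 = 0.7287 m³/s
Panel 3-4: Δb = 2.25 m, d̄ = (0.59+0.69)/2 = 0.64, v̄ = (0.59+0.61)/2 = 0.6 → q = 2.25×0.64×0.6 = 0.8640 m³/s
Panel 4-5: Δb = 2.09 m, d̄ = (0.69+0.20)/2 = 0.445, v̄ = (0.61+0.24)/2 = 0.425 → q = 2.09×0.445×0.425 = 0.3953 m³/s
Q = Σ q = 2.061 m³/s

2.06 m³/s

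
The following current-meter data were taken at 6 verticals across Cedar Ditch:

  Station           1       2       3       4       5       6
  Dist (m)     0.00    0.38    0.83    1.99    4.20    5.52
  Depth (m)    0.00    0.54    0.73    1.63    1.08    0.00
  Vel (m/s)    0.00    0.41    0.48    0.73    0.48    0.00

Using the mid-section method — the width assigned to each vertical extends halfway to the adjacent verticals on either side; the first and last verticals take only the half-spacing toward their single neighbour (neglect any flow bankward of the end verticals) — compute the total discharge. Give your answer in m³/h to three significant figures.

11900 m³/h

w_2 = (0.83 − 0.00)/2 = 0.415 m; q_2 = 0.41 × 0.54 × 0.415 = 0.09188 m³/s
w_3 = (1.99 − 0.38)/2 = 0.805 m; q_3 = 0.48 × 0.73 × 0.805 = 0.2821 m³/s
w_4 = (4.20 − 0.83)/2 = 1.685 m; q_4 = 0.73 × 1.63 × 1.685 = 2.005 m³/s
w_5 = (5.52 − 1.99)/2 = 1.765 m; q_5 = 0.48 × 1.08 × 1.765 = 0.9150 m³/s
Stations 1, 6 contribute zero (depth or velocity is 0).
Q = Σ qᵢ = 3.294 m³/s
= 3.294 × 3600 = 11860 m³/h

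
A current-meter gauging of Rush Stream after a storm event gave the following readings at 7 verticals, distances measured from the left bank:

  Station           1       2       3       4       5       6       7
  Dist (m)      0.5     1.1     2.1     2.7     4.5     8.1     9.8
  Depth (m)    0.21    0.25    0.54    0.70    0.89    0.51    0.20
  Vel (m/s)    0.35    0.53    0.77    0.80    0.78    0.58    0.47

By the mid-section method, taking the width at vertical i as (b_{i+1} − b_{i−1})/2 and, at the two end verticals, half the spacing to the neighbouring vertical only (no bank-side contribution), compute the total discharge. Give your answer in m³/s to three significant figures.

3.87 m³/s

w_1 = (1.1 − 0.5)/2 = 0.3 m; q_1 = 0.35 × 0.21 × 0.3 = 0.02205 m³/s
w_2 = (2.1 − 0.5)/2 = 0.8 m; q_2 = 0.53 × 0.25 × 0.8 = 0.1060 m³/s
w_3 = (2.7 − 1.1)/2 = 0.8 m; q_3 = 0.77 × 0.54 × 0.8 = 0.3326 m³/s
w_4 = (4.5 − 2.1)/2 = 1.2 m; q_4 = 0.80 × 0.70 × 1.2 = 0.6720 m³/s
w_5 = (8.1 − 2.7)/2 = 2.7 m; q_5 = 0.78 × 0.89 × 2.7 = 1.874 m³/s
w_6 = (9.8 − 4.5)/2 = 2.65 m; q_6 = 0.58 × 0.51 × 2.65 = 0.7839 m³/s
w_7 = (9.8 − 8.1)/2 = 0.85 m; q_7 = 0.47 × 0.20 × 0.85 = 0.07990 m³/s
Q = Σ qᵢ = 3.871 m³/s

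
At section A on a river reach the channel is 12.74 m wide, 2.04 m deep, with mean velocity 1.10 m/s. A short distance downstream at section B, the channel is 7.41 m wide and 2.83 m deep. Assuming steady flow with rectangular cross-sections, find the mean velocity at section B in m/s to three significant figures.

1.36 m/s

Q = A₁V₁ = (12.74×2.04) × 1.10 = 28.59 m³/s
A₂ = 7.41 × 2.83 = 20.97 m²
V₂ = Q/A₂ = 28.59/20.97 = 1.363 m/s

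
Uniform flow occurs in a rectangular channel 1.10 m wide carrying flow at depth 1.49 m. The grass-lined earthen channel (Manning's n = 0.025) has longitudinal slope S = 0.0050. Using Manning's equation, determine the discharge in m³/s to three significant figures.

2.52 m³/s

A = b·y = 1.10 × 1.49 = 1.639 m²
P = b + 2y = 1.10 + 2×1.49 = 4.080 m
R = A/P = 1.639/4.080 = 0.4017 m
Q = (1/n)·A·R^(2/3)·S^(1/2) = (1/0.025) × 1.639 × 0.4017^(2/3) × 0.0050^(1/2) = 2.524 m³/s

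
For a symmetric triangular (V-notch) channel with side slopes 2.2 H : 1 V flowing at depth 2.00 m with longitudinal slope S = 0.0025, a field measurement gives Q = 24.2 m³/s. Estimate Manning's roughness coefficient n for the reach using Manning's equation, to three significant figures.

0.0171

A = z·y² = 2.2×2.00² = 8.800 m²
P = 2y√(1+z²) = 2×2.00×√(1+2.2²) = 9.666 m
R = A/P = 8.800/9.666 = 0.9104 m
n = (1/Q)·A·R^(2/3)·S^(1/2) = (1/24.2) × 8.800 × 0.9393 × 0.05000 = 0.01708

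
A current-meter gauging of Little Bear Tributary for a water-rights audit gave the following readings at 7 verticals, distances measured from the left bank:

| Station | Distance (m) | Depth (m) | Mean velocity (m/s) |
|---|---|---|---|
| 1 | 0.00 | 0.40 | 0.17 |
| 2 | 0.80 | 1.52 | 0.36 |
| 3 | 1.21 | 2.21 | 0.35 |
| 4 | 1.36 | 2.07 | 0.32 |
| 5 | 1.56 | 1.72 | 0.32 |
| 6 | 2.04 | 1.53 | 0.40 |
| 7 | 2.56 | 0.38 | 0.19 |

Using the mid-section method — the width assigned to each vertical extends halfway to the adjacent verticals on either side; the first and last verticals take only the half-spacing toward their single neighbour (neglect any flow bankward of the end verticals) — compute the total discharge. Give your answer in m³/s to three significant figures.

1.20 m³/s

w_1 = (0.80 − 0.00)/2 = 0.4 m; q_1 = 0.17 × 0.40 × 0.4 = 0.02720 m³/s
w_2 = (1.21 − 0.00)/2 = 0.605 m; q_2 = 0.36 × 1.52 × 0.605 = 0.3311 m³/s
w_3 = (1.36 − 0.80)/2 = 0.28 m; q_3 = 0.35 × 2.21 × 0.28 = 0.2166 m³/s
w_4 = (1.56 − 1.21)/2 = 0.175 m; q_4 = 0.32 × 2.07 × 0.175 = 0.1159 m³/s
w_5 = (2.04 − 1.36)/2 = 0.34 m; q_5 = 0.32 × 1.72 × 0.34 = 0.1871 m³/s
w_6 = (2.56 − 1.56)/2 = 0.5 m; q_6 = 0.40 × 1.53 × 0.5 = 0.3060 m³/s
w_7 = (2.56 − 2.04)/2 = 0.26 m; q_7 = 0.19 × 0.38 × 0.26 = 0.01877 m³/s
Q = Σ qᵢ = 1.203 m³/s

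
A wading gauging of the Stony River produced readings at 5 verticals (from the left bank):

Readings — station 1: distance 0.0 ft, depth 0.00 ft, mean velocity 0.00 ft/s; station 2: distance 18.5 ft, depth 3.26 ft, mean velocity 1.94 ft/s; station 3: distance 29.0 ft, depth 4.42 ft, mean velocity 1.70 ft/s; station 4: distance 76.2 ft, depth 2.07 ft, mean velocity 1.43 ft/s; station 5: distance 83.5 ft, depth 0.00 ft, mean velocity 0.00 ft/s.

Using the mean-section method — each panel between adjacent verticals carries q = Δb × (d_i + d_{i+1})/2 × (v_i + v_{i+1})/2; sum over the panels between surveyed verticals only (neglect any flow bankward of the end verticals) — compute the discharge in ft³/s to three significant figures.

348 ft³/s

Panel 1-2: Δb = 18.5 ft, d̄ = (0.00+3.26)/2 = 1.63, v̄ = (0.00+1.94)/2 = 0.97 → q = 18.5×1.63×0.97 = 29.25 ft³/s
Panel 2-3: Δb = 10.5 ft, d̄ = (3.26+4.42)/2 = 3.84, v̄ = (1.94+1.70)/2 = 1.82 → q = 10.5×3.84×1.82 = 73.38 ft³/s
Panel 3-4: Δb = 47.2 ft, d̄ = (4.42+2.07)/2 = 3.245, v̄ = (1.70+1.43)/2 = 1.565 → q = 47.2×3.245×1.565 = 239.7 ft³/s
Panel 4-5: Δb = 7.3 ft, d̄ = (2.07+0.00)/2 = 1.035, v̄ = (1.43+0.00)/2 = 0.715 → q = 7.3×1.035×0.715 = 5.402 ft³/s
Q = Σ q = 347.7 ft³/s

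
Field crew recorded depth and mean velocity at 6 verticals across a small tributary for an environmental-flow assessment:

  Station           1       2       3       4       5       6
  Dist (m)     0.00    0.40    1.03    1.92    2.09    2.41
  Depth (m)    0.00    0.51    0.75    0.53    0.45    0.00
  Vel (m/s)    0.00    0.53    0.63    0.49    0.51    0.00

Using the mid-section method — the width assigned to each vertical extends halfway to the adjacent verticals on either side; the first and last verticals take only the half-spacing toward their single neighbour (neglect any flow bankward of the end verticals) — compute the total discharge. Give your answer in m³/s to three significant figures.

0.692 m³/s

w_2 = (1.03 − 0.00)/2 = 0.515 m; q_2 = 0.53 × 0.51 × 0.515 = 0.1392 m³/s
w_3 = (1.92 − 0.40)/2 = 0.76 m; q_3 = 0.63 × 0.75 × 0.76 = 0.3591 m³/s
w_4 = (2.09 − 1.03)/2 = 0.53 m; q_4 = 0.49 × 0.53 × 0.53 = 0.1376 m³/s
w_5 = (2.41 − 1.92)/2 = 0.245 m; q_5 = 0.51 × 0.45 × 0.245 = 0.05623 m³/s
Stations 1, 6 contribute zero (depth or velocity is 0).
Q = Σ qᵢ = 0.6922 m³/s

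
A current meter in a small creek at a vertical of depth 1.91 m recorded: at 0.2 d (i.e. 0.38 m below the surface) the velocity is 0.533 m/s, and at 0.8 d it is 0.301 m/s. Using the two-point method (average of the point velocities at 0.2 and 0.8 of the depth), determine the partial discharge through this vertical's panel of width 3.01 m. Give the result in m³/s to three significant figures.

2.40 m³/s

v̄ = (0.533 + 0.301) / 2 = 0.4170 m/s
q = v̄ × d × w = 0.4170 × 1.91 × 3.01 = 2.397 m³/s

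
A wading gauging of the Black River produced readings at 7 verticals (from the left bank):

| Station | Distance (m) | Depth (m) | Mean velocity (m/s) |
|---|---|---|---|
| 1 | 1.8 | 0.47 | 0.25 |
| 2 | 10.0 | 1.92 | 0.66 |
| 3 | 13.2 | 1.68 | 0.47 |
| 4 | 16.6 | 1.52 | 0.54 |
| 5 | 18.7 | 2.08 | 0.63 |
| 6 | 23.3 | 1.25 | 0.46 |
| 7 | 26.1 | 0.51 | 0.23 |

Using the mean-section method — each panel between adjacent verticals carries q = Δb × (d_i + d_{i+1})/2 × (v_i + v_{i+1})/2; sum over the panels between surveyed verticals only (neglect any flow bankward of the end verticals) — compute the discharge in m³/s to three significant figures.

Panel 1-2: Δb = 8.2 m, d̄ = (0.47+1.92)/2 = 1.195, v̄ = (0.25+0.66)/2 = 0.455 → q = 8.2×1.195×0.455 = 4.459 m³/s
Panel 2-3: Δb = 3.2 m, d̄ = (1.92+1.68)/2 = 1.8, v̄ = (0.66+0.47)/2 = 0.565 → q = 3.2×1.8×0.565 = 3.254 m³/s
Panel 3-4: Δb = 3.4 m, d̄ = (1.68+1.52)/2 = 1.6, v̄ = (0.47+0.54)/2 = 0.505 → q = 3.4×1.6×0.505 = 2.747 m³/s
Panel 4-5: Δb = 2.1 m, d̄ = (1.52+2.08)/2 = 1.8, v̄ = (0.54+0.63)/2 = 0.585 → q = 2.1×1.8×0.585 = 2.211 m³/s
Panel 5-6: Δb = 4.6 m, d̄ = (2.08+1.25)/2 = 1.665, v̄ = (0.63+0.46)/2 = 0.545 → q = 4.6×1.665×0.545 = 4.174 m³/s
Panel 6-7: Δb = 2.8 m, d̄ = (1.25+0.51)/2 = 0.88, v̄ = (0.46+0.23)/2 = 0.345 → q = 2.8×0.88×0.345 = 0.8501 m³/s
Q = Σ q = 17.70 m³/s

17.7 m³/s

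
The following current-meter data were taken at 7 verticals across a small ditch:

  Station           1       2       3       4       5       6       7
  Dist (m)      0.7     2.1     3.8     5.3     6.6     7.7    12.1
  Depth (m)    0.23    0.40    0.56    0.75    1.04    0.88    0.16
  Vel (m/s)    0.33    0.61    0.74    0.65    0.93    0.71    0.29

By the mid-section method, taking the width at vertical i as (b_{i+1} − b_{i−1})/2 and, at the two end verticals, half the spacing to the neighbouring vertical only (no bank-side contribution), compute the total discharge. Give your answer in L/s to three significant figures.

4760 L/s

w_1 = (2.1 − 0.7)/2 = 0.7 m; q_1 = 0.33 × 0.23 × 0.7 = 0.05313 m³/s
w_2 = (3.8 − 0.7)/2 = 1.55 m; q_2 = 0.61 × 0.40 × 1.55 = 0.3782 m³/s
w_3 = (5.3 − 2.1)/2 = 1.6 m; q_3 = 0.74 × 0.56 × 1.6 = 0.6630 m³/s
w_4 = (6.6 − 3.8)/2 = 1.4 m; q_4 = 0.65 × 0.75 × 1.4 = 0.6825 m³/s
w_5 = (7.7 − 5.3)/2 = 1.2 m; q_5 = 0.93 × 1.04 × 1.2 = 1.161 m³/s
w_6 = (12.1 − 6.6)/2 = 2.75 m; q_6 = 0.71 × 0.88 × 2.75 = 1.718 m³/s
w_7 = (12.1 − 7.7)/2 = 2.2 m; q_7 = 0.29 × 0.16 × 2.2 = 0.1021 m³/s
Q = Σ qᵢ = 4.758 m³/s
= 4.758 × 1000 = 4758 L/s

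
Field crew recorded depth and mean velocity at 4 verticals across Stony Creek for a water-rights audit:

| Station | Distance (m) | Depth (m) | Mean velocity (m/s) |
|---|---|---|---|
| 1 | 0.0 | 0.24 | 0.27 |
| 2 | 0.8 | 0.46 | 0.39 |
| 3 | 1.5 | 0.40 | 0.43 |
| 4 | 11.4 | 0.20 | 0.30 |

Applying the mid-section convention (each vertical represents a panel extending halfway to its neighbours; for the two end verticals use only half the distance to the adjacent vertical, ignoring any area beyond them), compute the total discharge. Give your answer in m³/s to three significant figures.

w_1 = (0.8 − 0.0)/2 = 0.4 m; q_1 = 0.27 × 0.24 × 0.4 = 0.02592 m³/s
w_2 = (1.5 − 0.0)/2 = 0.75 m; q_2 = 0.39 × 0.46 × 0.75 = 0.1346 m³/s
w_3 = (11.4 − 0.8)/2 = 5.3 m; q_3 = 0.43 × 0.40 × 5.3 = 0.9116 m³/s
w_4 = (11.4 − 1.5)/2 = 4.95 m; q_4 = 0.30 × 0.20 × 4.95 = 0.2970 m³/s
Q = Σ qᵢ = 1.369 m³/s

1.37 m³/s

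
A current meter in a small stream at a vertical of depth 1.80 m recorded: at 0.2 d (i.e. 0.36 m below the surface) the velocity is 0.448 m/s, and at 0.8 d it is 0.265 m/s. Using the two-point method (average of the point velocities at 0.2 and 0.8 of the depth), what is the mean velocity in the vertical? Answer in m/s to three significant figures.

v̄ = (0.448 + 0.265) / 2 = 0.3565 m/s

0.357 m/s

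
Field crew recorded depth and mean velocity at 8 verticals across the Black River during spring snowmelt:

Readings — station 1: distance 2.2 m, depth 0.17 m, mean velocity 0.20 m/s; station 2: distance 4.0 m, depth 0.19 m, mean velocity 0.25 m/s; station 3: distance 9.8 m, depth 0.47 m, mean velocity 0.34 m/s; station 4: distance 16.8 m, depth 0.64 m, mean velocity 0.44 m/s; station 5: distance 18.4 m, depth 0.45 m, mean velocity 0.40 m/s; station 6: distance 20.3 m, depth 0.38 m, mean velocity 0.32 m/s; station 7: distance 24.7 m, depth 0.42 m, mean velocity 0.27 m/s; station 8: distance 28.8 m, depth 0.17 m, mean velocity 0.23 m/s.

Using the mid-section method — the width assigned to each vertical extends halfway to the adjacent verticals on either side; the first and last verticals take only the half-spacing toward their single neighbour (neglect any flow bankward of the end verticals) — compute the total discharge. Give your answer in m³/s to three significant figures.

w_1 = (4.0 − 2.2)/2 = 0.9 m; q_1 = 0.20 × 0.17 × 0.9 = 0.03060 m³/s
w_2 = (9.8 − 2.2)/2 = 3.8 m; q_2 = 0.25 × 0.19 × 3.8 = 0.1805 m³/s
w_3 = (16.8 − 4.0)/2 = 6.4 m; q_3 = 0.34 × 0.47 × 6.4 = 1.023 m³/s
w_4 = (18.4 − 9.8)/2 = 4.3 m; q_4 = 0.44 × 0.64 × 4.3 = 1.211 m³/s
w_5 = (20.3 − 16.8)/2 = 1.75 m; q_5 = 0.40 × 0.45 × 1.75 = 0.3150 m³/s
w_6 = (24.7 − 18.4)/2 = 3.15 m; q_6 = 0.32 × 0.38 × 3.15 = 0.3830 m³/s
w_7 = (28.8 − 20.3)/2 = 4.25 m; q_7 = 0.27 × 0.42 × 4.25 = 0.4820 m³/s
w_8 = (28.8 − 24.7)/2 = 2.05 m; q_8 = 0.23 × 0.17 × 2.05 = 0.08016 m³/s
Q = Σ qᵢ = 3.705 m³/s

3.70 m³/s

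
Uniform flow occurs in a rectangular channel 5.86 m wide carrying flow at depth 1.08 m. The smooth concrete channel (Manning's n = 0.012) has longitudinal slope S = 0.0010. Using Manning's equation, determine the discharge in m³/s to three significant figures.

14.2 m³/s

A = b·y = 5.86 × 1.08 = 6.329 m²
P = b + 2y = 5.86 + 2×1.08 = 8.020 m
R = A/P = 6.329/8.020 = 0.7891 m
Q = (1/n)·A·R^(2/3)·S^(1/2) = (1/0.012) × 6.329 × 0.7891^(2/3) × 0.0010^(1/2) = 14.24 m³/s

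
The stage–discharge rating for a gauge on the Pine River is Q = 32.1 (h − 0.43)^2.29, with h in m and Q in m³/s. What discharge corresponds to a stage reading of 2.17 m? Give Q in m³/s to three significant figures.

Q = 32.1 × (2.17 − 0.43)^2.29 = 32.1 × 1.74^2.29 = 114.1 m³/s

114 m³/s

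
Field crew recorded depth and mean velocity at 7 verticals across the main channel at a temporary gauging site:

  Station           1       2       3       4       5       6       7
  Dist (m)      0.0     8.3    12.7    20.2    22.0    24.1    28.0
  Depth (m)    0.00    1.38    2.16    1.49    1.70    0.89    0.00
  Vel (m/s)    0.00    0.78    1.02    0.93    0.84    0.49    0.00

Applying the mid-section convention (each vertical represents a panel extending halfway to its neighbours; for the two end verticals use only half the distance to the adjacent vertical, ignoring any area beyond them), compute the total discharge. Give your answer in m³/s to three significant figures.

w_2 = (12.7 − 0.0)/2 = 6.35 m; q_2 = 0.78 × 1.38 × 6.35 = 6.835 m³/s
w_3 = (20.2 − 8.3)/2 = 5.95 m; q_3 = 1.02 × 2.16 × 5.95 = 13.11 m³/s
w_4 = (22.0 − 12.7)/2 = 4.65 m; q_4 = 0.93 × 1.49 × 4.65 = 6.444 m³/s
w_5 = (24.1 − 20.2)/2 = 1.95 m; q_5 = 0.84 × 1.70 × 1.95 = 2.785 m³/s
w_6 = (28.0 − 22.0)/2 = 3 m; q_6 = 0.49 × 0.89 × 3 = 1.308 m³/s
Stations 1, 7 contribute zero (depth or velocity is 0).
Q = Σ qᵢ = 30.48 m³/s

30.5 m³/s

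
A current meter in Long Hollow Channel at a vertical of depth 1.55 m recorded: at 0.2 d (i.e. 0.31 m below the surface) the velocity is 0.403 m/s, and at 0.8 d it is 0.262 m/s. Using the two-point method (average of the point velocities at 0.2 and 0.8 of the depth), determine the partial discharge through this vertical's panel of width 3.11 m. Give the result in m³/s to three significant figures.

1.60 m³/s

v̄ = (0.403 + 0.262) / 2 = 0.3325 m/s
q = v̄ × d × w = 0.3325 × 1.55 × 3.11 = 1.603 m³/s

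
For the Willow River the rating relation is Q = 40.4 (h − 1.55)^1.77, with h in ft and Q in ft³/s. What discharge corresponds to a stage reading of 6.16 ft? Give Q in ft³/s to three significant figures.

Q = 40.4 × (6.16 − 1.55)^1.77 = 40.4 × 4.61^1.77 = 604.1 ft³/s

604 ft³/s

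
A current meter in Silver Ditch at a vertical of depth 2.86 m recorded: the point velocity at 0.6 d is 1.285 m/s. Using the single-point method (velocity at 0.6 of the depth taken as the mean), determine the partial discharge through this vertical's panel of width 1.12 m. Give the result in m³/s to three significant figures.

v̄ = v₀.₆ = 1.285 m/s
q = v̄ × d × w = 1.285 × 2.86 × 1.12 = 4.116 m³/s

4.12 m³/s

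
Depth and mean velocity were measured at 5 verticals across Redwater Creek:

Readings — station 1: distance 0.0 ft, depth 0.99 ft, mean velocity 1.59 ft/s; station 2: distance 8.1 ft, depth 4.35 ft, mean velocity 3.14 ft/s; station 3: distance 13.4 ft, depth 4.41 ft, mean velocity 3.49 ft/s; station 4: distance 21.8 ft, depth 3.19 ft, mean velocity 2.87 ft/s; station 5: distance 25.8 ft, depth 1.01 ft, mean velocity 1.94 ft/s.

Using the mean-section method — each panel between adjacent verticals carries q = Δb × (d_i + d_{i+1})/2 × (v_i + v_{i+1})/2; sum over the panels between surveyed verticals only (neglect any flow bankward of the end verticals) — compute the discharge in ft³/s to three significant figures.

250 ft³/s

Panel 1-2: Δb = 8.1 ft, d̄ = (0.99+4.35)/2 = 2.67, v̄ = (1.59+3.14)/2 = 2.365 → q = 8.1×2.67×2.365 = 51.15 ft³/s
Panel 2-3: Δb = 5.3 ft, d̄ = (4.35+4.41)/2 = 4.38, v̄ = (3.14+3.49)/2 = 3.315 → q = 5.3×4.38×3.315 = 76.95 ft³/s
Panel 3-4: Δb = 8.4 ft, d̄ = (4.41+3.19)/2 = 3.8, v̄ = (3.49+2.87)/2 = 3.18 → q = 8.4×3.8×3.18 = 101.5 ft³/s
Panel 4-5: Δb = 4 ft, d̄ = (3.19+1.01)/2 = 2.1, v̄ = (2.87+1.94)/2 = 2.405 → q = 4×2.1×2.405 = 20.20 ft³/s
Q = Σ q = 249.8 ft³/s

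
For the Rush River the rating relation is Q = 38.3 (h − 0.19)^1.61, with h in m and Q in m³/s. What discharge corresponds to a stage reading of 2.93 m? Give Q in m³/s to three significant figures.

Q = 38.3 × (2.93 − 0.19)^1.61 = 38.3 × 2.74^1.61 = 194.1 m³/s

194 m³/s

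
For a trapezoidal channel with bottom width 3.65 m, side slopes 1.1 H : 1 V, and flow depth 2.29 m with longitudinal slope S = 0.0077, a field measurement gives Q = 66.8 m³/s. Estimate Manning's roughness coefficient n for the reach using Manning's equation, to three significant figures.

A = (b + z·y)·y = (3.65 + 1.1×2.29)×2.29 = 14.13 m²
P = b + 2y√(1+z²) = 3.65 + 2×2.29×√(1+1.1²) = 10.46 m
R = A/P = 14.13/10.46 = 1.351 m
n = (1/Q)·A·R^(2/3)·S^(1/2) = (1/66.8) × 14.13 × 1.222 × 0.08775 = 0.02268

0.0227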